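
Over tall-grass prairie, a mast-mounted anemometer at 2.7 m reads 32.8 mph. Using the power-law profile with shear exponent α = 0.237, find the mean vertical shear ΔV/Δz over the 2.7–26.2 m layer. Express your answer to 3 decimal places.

0.996 mph/m

Power law: V₂ = V₁ · (z₂/z₁)^α = 32.8 × (9.7037)^0.237 = 56.2054 mph
ΔV/Δz = (56.2054 − 32.8)/(26.2 − 2.7) = 23.4054/23.5000 = 0.99597 mph/m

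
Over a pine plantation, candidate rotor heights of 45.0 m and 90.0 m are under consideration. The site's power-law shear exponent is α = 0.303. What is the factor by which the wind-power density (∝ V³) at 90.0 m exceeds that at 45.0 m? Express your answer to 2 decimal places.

1.88

Speed ratio: V_B/V_A = (z_B/z_A)^α = (90.0/45.0)^0.303 = (2.0000)^0.303 = 1.23371
Power-density ratio: P_B/P_A = (V_B/V_A)³ = (1.23371)³ = 1.87774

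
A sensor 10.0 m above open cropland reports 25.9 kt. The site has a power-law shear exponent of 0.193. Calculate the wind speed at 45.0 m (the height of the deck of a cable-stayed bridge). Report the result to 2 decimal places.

34.62 kt

Power-law profile: V₂ = V₁ · (z₂/z₁)^α
V₂ = 25.9 × (45.0/10.0)^0.193 = 25.9 × (4.5000)^0.193
    = 25.9 × 1.3368 = 34.6234 kt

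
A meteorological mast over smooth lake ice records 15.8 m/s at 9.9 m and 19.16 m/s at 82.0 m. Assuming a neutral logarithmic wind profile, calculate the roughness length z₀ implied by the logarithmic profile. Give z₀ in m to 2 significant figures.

Log law: V(z) ∝ ln(z/z₀). With r = V₁/V₂ = 15.8/19.16 = 0.82463,
r · ln(z₂/z₀) = ln(z₁/z₀) ⇒ ln z₀ = (ln z₁ − r·ln z₂)/(1 − r)
ln z₀ = (2.29253 − 0.82463×4.40672) / 0.17537 = -7.6492
z₀ = exp(-7.6492) = 0.0004764 m

z₀ ≈ 0.00048 m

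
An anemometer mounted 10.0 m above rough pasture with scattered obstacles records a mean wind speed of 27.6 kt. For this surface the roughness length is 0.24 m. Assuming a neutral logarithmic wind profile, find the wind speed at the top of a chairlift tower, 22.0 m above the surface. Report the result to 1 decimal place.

33.4 kt

Log law: V(z) ∝ ln(z/z₀), so V₂/V₁ = ln(z₂/z₀) / ln(z₁/z₀).
ln(22.0/0.24) = 4.5182, ln(10.0/0.24) = 3.7297
V₂ = 27.6 × 4.5182/3.7297 = 27.6 × 1.2114 = 33.4346 kt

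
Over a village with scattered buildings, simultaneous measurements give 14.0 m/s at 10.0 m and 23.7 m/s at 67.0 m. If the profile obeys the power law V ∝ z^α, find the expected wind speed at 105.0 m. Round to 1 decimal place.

26.8 m/s

First find α: α = ln(V₂/V₁)/ln(z₂/z₁) = ln(23.7/14.0)/ln(67.0/10.0) = 0.52642/1.90211 = 0.2768
Extrapolate from 67.0 m to 105.0 m: V₃ = 23.7 × (105.0/67.0)^0.2768 = 23.7 × 1.1324 = 26.8378 m/s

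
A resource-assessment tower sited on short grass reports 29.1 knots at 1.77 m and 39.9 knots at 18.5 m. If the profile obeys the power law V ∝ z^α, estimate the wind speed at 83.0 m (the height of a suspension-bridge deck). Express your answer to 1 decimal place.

First find α: α = ln(V₂/V₁)/ln(z₂/z₁) = ln(39.9/29.1)/ln(18.5/1.77) = 0.31564/2.34679 = 0.1345
Extrapolate from 18.5 m to 83.0 m: V₃ = 39.9 × (83.0/18.5)^0.1345 = 39.9 × 1.2237 = 48.8262 knots

48.8 knots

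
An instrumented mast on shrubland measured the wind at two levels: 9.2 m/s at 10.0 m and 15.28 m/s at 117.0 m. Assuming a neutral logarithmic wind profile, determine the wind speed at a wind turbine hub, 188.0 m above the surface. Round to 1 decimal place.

Log law: V ∝ ln(z/z₀). From the pair, with r = V₁/V₂ = 0.60209,
ln z₀ = (ln z₁ − r·ln z₂)/(1 − r) = (2.3026 − 0.60209×4.7622)/0.39791 = -1.4192 → z₀ = 0.2419 m
V₃ = V₁ · ln(z₃/z₀)/ln(z₁/z₀) = 9.2 × 6.6556/3.7217 = 16.4524 m/s

16.5 m/s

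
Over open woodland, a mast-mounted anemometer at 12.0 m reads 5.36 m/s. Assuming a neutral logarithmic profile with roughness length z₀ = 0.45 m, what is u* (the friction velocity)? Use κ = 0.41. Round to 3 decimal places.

u* ≈ 0.669 m/s

Log law: V(z) = (u*/κ) · ln(z/z₀) ⇒ u* = κ · V / ln(z/z₀)
u* = 0.41 × 5.36 / ln(12.0/0.45) = 0.41 × 5.36 / 3.2834
   = 2.1976 / 3.2834 = 0.6693 m/s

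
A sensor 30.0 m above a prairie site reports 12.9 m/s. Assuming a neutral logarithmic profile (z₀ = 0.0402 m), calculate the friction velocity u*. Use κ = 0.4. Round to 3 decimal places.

Log law: V(z) = (u*/κ) · ln(z/z₀) ⇒ u* = κ · V / ln(z/z₀)
u* = 0.4 × 12.9 / ln(30.0/0.0402) = 0.4 × 12.9 / 6.6151
   = 5.1600 / 6.6151 = 0.7800 m/s

u* ≈ 0.780 m/s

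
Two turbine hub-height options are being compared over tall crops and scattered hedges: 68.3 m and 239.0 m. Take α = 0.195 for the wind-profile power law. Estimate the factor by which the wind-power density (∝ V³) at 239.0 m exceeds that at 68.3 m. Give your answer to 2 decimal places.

2.08

Speed ratio: V_B/V_A = (z_B/z_A)^α = (239.0/68.3)^0.195 = (3.4993)^0.195 = 1.27666
Power-density ratio: P_B/P_A = (V_B/V_A)³ = (1.27666)³ = 2.08078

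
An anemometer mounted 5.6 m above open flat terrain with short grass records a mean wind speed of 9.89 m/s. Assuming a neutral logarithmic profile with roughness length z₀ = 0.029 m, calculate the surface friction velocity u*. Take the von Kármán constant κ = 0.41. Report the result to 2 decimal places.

Log law: V(z) = (u*/κ) · ln(z/z₀) ⇒ u* = κ · V / ln(z/z₀)
u* = 0.41 × 9.89 / ln(5.6/0.029) = 0.41 × 9.89 / 5.2632
   = 4.0549 / 5.2632 = 0.7704 m/s

u* ≈ 0.77 m/s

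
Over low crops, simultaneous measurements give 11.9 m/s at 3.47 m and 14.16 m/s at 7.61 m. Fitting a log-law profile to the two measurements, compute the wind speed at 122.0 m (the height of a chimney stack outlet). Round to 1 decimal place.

Log law: V ∝ ln(z/z₀). From the pair, with r = V₁/V₂ = 0.84040,
ln z₀ = (ln z₁ − r·ln z₂)/(1 − r) = (1.2442 − 0.84040×2.0295)/0.15960 = -2.8909 → z₀ = 0.05553 m
V₃ = V₁ · ln(z₃/z₀)/ln(z₁/z₀) = 11.9 × 7.6949/4.1350 = 22.1448 m/s

22.1 m/s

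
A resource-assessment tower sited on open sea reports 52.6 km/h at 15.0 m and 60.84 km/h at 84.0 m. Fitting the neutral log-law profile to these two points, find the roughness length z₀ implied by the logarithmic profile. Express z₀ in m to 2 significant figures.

z₀ ≈ 0.00025 m

Log law: V(z) ∝ ln(z/z₀). With r = V₁/V₂ = 52.6/60.84 = 0.86456,
r · ln(z₂/z₀) = ln(z₁/z₀) ⇒ ln z₀ = (ln z₁ − r·ln z₂)/(1 − r)
ln z₀ = (2.70805 − 0.86456×4.43082) / 0.13544 = -8.2892
z₀ = exp(-8.2892) = 0.0002512 m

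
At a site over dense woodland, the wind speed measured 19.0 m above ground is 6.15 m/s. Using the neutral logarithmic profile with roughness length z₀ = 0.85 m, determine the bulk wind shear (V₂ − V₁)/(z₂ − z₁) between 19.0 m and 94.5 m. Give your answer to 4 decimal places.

0.0421 m/s/m

Log law: V₂ = V₁ · ln(z₂/z₀)/ln(z₁/z₀) = 6.15 × 4.7111/3.1070 = 9.3253 m/s
ΔV/Δz = (9.3253 − 6.15)/(94.5 − 19.0) = 3.1753/75.5000 = 0.04206 m/s/m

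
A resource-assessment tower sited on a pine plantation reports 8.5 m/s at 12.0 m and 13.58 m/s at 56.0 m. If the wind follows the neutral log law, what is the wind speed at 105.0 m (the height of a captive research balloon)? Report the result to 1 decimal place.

Log law: V ∝ ln(z/z₀). From the pair, with r = V₁/V₂ = 0.62592,
ln z₀ = (ln z₁ − r·ln z₂)/(1 − r) = (2.4849 − 0.62592×4.0254)/0.37408 = -0.0926 → z₀ = 0.9115 m
V₃ = V₁ · ln(z₃/z₀)/ln(z₁/z₀) = 8.5 × 4.7466/2.5775 = 15.6530 m/s

15.7 m/s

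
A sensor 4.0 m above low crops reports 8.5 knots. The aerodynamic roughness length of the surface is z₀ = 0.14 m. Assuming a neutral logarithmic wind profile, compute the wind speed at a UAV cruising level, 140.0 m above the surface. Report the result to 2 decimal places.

17.51 knots

Log law: V(z) ∝ ln(z/z₀), so V₂/V₁ = ln(z₂/z₀) / ln(z₁/z₀).
ln(140.0/0.14) = 6.9078, ln(4.0/0.14) = 3.3524
V₂ = 8.5 × 6.9078/3.3524 = 8.5 × 2.0605 = 17.5146 knots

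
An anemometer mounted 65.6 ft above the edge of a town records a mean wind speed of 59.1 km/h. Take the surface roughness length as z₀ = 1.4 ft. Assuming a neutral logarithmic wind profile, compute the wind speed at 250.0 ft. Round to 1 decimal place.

Log law: V(z) ∝ ln(z/z₀), so V₂/V₁ = ln(z₂/z₀) / ln(z₁/z₀).
ln(250.0/1.4) = 5.1850, ln(65.6/1.4) = 3.8471
V₂ = 59.1 × 5.1850/3.8471 = 59.1 × 1.3478 = 79.6529 km/h

79.7 km/h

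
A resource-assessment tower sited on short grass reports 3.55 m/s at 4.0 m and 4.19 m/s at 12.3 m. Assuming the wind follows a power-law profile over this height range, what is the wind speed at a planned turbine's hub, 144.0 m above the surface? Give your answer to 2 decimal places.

6.02 m/s

First find α: α = ln(V₂/V₁)/ln(z₂/z₁) = ln(4.19/3.55)/ln(12.3/4.0) = 0.16575/1.12330 = 0.1476
Extrapolate from 12.3 m to 144.0 m: V₃ = 4.19 × (144.0/12.3)^0.1476 = 4.19 × 1.4377 = 6.0238 m/s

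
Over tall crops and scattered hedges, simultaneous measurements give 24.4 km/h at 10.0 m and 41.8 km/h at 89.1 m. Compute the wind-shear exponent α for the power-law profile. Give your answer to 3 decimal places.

Power law: V₂/V₁ = (z₂/z₁)^α ⇒ α = ln(V₂/V₁) / ln(z₂/z₁)
α = ln(41.8/24.4) / ln(89.1/10.0) = ln(1.7131) / ln(8.9100)
  = 0.53831 / 2.18717 = 0.24612

α ≈ 0.246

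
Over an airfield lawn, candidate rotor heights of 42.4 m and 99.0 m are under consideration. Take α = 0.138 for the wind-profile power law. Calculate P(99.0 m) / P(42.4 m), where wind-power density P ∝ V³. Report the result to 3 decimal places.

1.421

Speed ratio: V_B/V_A = (z_B/z_A)^α = (99.0/42.4)^0.138 = (2.3349)^0.138 = 1.12414
Power-density ratio: P_B/P_A = (V_B/V_A)³ = (1.12414)³ = 1.42057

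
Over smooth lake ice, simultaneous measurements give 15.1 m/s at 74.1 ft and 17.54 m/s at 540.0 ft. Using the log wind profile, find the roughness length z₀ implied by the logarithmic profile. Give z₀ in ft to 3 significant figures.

z₀ ≈ 0.000340 ft

Log law: V(z) ∝ ln(z/z₀). With r = V₁/V₂ = 15.1/17.54 = 0.86089,
r · ln(z₂/z₀) = ln(z₁/z₀) ⇒ ln z₀ = (ln z₁ − r·ln z₂)/(1 − r)
ln z₀ = (4.30542 − 0.86089×6.29157) / 0.13911 = -7.9859
z₀ = exp(-7.9859) = 0.0003402 ft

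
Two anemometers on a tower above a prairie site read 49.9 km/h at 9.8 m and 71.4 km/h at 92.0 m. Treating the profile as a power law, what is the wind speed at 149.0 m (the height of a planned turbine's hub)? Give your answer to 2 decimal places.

First find α: α = ln(V₂/V₁)/ln(z₂/z₁) = ln(71.4/49.9)/ln(92.0/9.8) = 0.35828/2.23941 = 0.1600
Extrapolate from 92.0 m to 149.0 m: V₃ = 71.4 × (149.0/92.0)^0.1600 = 71.4 × 1.0802 = 77.1257 km/h

77.13 km/h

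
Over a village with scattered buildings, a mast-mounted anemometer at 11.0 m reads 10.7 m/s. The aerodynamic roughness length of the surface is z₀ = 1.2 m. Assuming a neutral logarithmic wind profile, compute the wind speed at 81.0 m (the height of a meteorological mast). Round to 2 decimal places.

Log law: V(z) ∝ ln(z/z₀), so V₂/V₁ = ln(z₂/z₀) / ln(z₁/z₀).
ln(81.0/1.2) = 4.2121, ln(11.0/1.2) = 2.2156
V₂ = 10.7 × 4.2121/2.2156 = 10.7 × 1.9011 = 20.3423 m/s

20.34 m/s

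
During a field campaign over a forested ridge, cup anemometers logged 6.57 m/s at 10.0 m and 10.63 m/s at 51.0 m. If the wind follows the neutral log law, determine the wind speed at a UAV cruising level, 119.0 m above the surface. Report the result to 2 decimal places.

12.74 m/s

Log law: V ∝ ln(z/z₀). From the pair, with r = V₁/V₂ = 0.61806,
ln z₀ = (ln z₁ − r·ln z₂)/(1 − r) = (2.3026 − 0.61806×3.9318)/0.38194 = -0.3339 → z₀ = 0.7161 m
V₃ = V₁ · ln(z₃/z₀)/ln(z₁/z₀) = 6.57 × 5.1130/2.6365 = 12.7414 m/s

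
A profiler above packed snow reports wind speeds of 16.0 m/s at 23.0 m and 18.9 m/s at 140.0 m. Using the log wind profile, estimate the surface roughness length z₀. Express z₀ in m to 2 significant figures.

Log law: V(z) ∝ ln(z/z₀). With r = V₁/V₂ = 16.0/18.9 = 0.84656,
r · ln(z₂/z₀) = ln(z₁/z₀) ⇒ ln z₀ = (ln z₁ − r·ln z₂)/(1 − r)
ln z₀ = (3.13549 − 0.84656×4.94164) / 0.15344 = -6.8295
z₀ = exp(-6.8295) = 0.001081 m

z₀ ≈ 0.0011 m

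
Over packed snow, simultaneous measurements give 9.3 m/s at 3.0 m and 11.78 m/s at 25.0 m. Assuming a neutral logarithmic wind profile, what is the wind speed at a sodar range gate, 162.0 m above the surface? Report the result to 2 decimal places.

13.97 m/s

Log law: V ∝ ln(z/z₀). From the pair, with r = V₁/V₂ = 0.78947,
ln z₀ = (ln z₁ − r·ln z₂)/(1 − r) = (1.0986 − 0.78947×3.2189)/0.21053 = -6.8524 → z₀ = 0.001057 m
V₃ = V₁ · ln(z₃/z₀)/ln(z₁/z₀) = 9.3 × 11.9400/7.9510 = 13.9658 m/s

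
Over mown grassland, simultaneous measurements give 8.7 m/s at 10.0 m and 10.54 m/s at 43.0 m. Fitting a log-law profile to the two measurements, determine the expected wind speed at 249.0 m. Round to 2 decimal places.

12.76 m/s

Log law: V ∝ ln(z/z₀). From the pair, with r = V₁/V₂ = 0.82543,
ln z₀ = (ln z₁ − r·ln z₂)/(1 − r) = (2.3026 − 0.82543×3.7612)/0.17457 = -4.5941 → z₀ = 0.01011 m
V₃ = V₁ · ln(z₃/z₀)/ln(z₁/z₀) = 8.7 × 10.1116/6.8967 = 12.7555 m/s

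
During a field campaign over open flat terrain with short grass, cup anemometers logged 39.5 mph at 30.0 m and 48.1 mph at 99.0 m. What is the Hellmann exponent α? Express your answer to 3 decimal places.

α ≈ 0.165

Power law: V₂/V₁ = (z₂/z₁)^α ⇒ α = ln(V₂/V₁) / ln(z₂/z₁)
α = ln(48.1/39.5) / ln(99.0/30.0) = ln(1.2177) / ln(3.3000)
  = 0.19698 / 1.19392 = 0.16499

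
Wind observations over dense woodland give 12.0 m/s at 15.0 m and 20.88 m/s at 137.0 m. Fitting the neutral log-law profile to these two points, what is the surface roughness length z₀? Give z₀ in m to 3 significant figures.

z₀ ≈ 0.755 m

Log law: V(z) ∝ ln(z/z₀). With r = V₁/V₂ = 12.0/20.88 = 0.57471,
r · ln(z₂/z₀) = ln(z₁/z₀) ⇒ ln z₀ = (ln z₁ − r·ln z₂)/(1 − r)
ln z₀ = (2.70805 − 0.57471×4.91998) / 0.42529 = -0.2810
z₀ = exp(-0.2810) = 0.7550 m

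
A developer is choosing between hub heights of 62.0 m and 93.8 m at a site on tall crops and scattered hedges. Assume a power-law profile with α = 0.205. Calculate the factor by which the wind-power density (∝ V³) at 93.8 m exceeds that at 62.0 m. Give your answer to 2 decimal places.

Speed ratio: V_B/V_A = (z_B/z_A)^α = (93.8/62.0)^0.205 = (1.5129)^0.205 = 1.08858
Power-density ratio: P_B/P_A = (V_B/V_A)³ = (1.08858)³ = 1.28998

1.29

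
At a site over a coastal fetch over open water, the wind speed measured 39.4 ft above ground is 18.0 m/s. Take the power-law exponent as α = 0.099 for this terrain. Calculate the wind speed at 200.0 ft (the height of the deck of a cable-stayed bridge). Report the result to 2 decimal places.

21.14 m/s

Power-law profile: V₂ = V₁ · (z₂/z₁)^α
V₂ = 18.0 × (200.0/39.4)^0.099 = 18.0 × (5.0761)^0.099
    = 18.0 × 1.1745 = 21.1407 m/s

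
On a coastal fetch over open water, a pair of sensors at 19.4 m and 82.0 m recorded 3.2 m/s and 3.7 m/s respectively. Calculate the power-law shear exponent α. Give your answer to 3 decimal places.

Power law: V₂/V₁ = (z₂/z₁)^α ⇒ α = ln(V₂/V₁) / ln(z₂/z₁)
α = ln(3.7/3.2) / ln(82.0/19.4) = ln(1.1562) / ln(4.2268)
  = 0.14518 / 1.44145 = 0.10072

α ≈ 0.101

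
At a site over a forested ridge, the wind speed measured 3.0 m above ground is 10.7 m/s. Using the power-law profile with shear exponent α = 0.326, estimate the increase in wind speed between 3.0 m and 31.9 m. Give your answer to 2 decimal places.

Power law: V₂ = V₁ · (z₂/z₁)^α = 10.7 × (10.6333)^0.326 = 23.1248 m/s
ΔV = 23.1248 − 10.7 = 12.4248 m/s

12.42 m/s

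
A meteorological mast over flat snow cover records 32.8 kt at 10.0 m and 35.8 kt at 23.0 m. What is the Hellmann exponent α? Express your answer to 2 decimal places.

Power law: V₂/V₁ = (z₂/z₁)^α ⇒ α = ln(V₂/V₁) / ln(z₂/z₁)
α = ln(35.8/32.8) / ln(23.0/10.0) = ln(1.0915) / ln(2.3000)
  = 0.08752 / 0.83291 = 0.10508

α ≈ 0.11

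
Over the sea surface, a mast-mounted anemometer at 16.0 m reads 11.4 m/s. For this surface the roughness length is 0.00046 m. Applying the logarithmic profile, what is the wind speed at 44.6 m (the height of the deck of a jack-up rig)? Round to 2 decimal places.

Log law: V(z) ∝ ln(z/z₀), so V₂/V₁ = ln(z₂/z₀) / ln(z₁/z₀).
ln(44.6/0.00046) = 11.4820, ln(16.0/0.00046) = 10.4569
V₂ = 11.4 × 11.4820/10.4569 = 11.4 × 1.0980 = 12.5176 m/s

12.52 m/s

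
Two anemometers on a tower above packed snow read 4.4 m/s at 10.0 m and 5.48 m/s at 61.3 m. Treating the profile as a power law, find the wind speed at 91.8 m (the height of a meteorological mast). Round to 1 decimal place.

First find α: α = ln(V₂/V₁)/ln(z₂/z₁) = ln(5.48/4.4)/ln(61.3/10.0) = 0.21950/1.81319 = 0.1211
Extrapolate from 61.3 m to 91.8 m: V₃ = 5.48 × (91.8/61.3)^0.1211 = 5.48 × 1.0501 = 5.7546 m/s

5.8 m/s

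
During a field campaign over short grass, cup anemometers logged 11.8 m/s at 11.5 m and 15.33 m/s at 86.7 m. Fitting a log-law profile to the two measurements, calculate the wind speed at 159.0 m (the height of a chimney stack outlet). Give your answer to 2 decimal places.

Log law: V ∝ ln(z/z₀). From the pair, with r = V₁/V₂ = 0.76973,
ln z₀ = (ln z₁ − r·ln z₂)/(1 − r) = (2.4423 − 0.76973×4.4625)/0.23027 = -4.3104 → z₀ = 0.01343 m
V₃ = V₁ · ln(z₃/z₀)/ln(z₁/z₀) = 11.8 × 9.3793/6.7528 = 16.3897 m/s

16.39 m/s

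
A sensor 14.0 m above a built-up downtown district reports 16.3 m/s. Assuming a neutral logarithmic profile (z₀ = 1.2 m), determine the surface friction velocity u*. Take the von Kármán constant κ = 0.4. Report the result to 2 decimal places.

u* ≈ 2.65 m/s

Log law: V(z) = (u*/κ) · ln(z/z₀) ⇒ u* = κ · V / ln(z/z₀)
u* = 0.4 × 16.3 / ln(14.0/1.2) = 0.4 × 16.3 / 2.4567
   = 6.5200 / 2.4567 = 2.6539 m/s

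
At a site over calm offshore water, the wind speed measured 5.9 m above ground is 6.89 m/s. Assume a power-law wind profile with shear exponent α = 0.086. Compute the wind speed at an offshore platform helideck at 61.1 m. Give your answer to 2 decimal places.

Power-law profile: V₂ = V₁ · (z₂/z₁)^α
V₂ = 6.89 × (61.1/5.9)^0.086 = 6.89 × (10.3559)^0.086
    = 6.89 × 1.2227 = 8.4241 m/s

8.42 m/s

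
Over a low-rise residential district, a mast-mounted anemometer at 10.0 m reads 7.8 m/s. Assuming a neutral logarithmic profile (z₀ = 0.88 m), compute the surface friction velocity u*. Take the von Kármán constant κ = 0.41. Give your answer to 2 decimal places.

Log law: V(z) = (u*/κ) · ln(z/z₀) ⇒ u* = κ · V / ln(z/z₀)
u* = 0.41 × 7.8 / ln(10.0/0.88) = 0.41 × 7.8 / 2.4304
   = 3.1980 / 2.4304 = 1.3158 m/s

u* ≈ 1.32 m/s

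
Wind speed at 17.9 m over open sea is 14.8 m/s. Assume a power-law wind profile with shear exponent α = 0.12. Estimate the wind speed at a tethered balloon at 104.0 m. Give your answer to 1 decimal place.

18.3 m/s

Power-law profile: V₂ = V₁ · (z₂/z₁)^α
V₂ = 14.8 × (104.0/17.9)^0.12 = 14.8 × (5.8101)^0.12
    = 14.8 × 1.2351 = 18.2795 m/s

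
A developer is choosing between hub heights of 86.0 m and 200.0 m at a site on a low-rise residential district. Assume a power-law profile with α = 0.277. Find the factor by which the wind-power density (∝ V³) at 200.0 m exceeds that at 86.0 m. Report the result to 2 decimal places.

2.02

Speed ratio: V_B/V_A = (z_B/z_A)^α = (200.0/86.0)^0.277 = (2.3256)^0.277 = 1.26337
Power-density ratio: P_B/P_A = (V_B/V_A)³ = (1.26337)³ = 2.01645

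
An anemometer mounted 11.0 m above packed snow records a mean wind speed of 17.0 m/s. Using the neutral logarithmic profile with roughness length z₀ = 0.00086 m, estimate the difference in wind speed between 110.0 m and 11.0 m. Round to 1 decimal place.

4.1 m/s

Log law: V₂ = V₁ · ln(z₂/z₀)/ln(z₁/z₀) = 17.0 × 11.7591/9.4565 = 21.1394 m/s
ΔV = 21.1394 − 17.0 = 4.1394 m/s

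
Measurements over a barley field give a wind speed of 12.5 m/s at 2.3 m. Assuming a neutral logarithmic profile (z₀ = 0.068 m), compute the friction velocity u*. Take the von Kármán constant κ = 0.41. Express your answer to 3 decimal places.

u* ≈ 1.455 m/s

Log law: V(z) = (u*/κ) · ln(z/z₀) ⇒ u* = κ · V / ln(z/z₀)
u* = 0.41 × 12.5 / ln(2.3/0.068) = 0.41 × 12.5 / 3.5212
   = 5.1250 / 3.5212 = 1.4555 m/s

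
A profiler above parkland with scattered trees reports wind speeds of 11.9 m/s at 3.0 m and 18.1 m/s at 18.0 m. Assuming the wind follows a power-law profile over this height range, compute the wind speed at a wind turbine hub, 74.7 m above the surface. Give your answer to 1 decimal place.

First find α: α = ln(V₂/V₁)/ln(z₂/z₁) = ln(18.1/11.9)/ln(18.0/3.0) = 0.41937/1.79176 = 0.2341
Extrapolate from 18.0 m to 74.7 m: V₃ = 18.1 × (74.7/18.0)^0.2341 = 18.1 × 1.3953 = 25.2544 m/s

25.3 m/s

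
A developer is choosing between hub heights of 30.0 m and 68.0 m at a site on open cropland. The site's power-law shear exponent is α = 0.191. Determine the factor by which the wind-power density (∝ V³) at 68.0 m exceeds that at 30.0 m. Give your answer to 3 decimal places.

1.598

Speed ratio: V_B/V_A = (z_B/z_A)^α = (68.0/30.0)^0.191 = (2.2667)^0.191 = 1.16917
Power-density ratio: P_B/P_A = (V_B/V_A)³ = (1.16917)³ = 1.59822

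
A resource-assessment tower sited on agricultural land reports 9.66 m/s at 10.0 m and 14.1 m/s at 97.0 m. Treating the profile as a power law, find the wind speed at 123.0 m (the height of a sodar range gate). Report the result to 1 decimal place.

First find α: α = ln(V₂/V₁)/ln(z₂/z₁) = ln(14.1/9.66)/ln(97.0/10.0) = 0.37818/2.27213 = 0.1664
Extrapolate from 97.0 m to 123.0 m: V₃ = 14.1 × (123.0/97.0)^0.1664 = 14.1 × 1.0403 = 14.6685 m/s

14.7 m/s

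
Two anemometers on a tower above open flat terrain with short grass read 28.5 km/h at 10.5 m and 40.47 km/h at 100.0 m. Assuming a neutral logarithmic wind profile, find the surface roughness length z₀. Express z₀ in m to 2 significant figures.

Log law: V(z) ∝ ln(z/z₀). With r = V₁/V₂ = 28.5/40.47 = 0.70423,
r · ln(z₂/z₀) = ln(z₁/z₀) ⇒ ln z₀ = (ln z₁ − r·ln z₂)/(1 − r)
ln z₀ = (2.35138 − 0.70423×4.60517) / 0.29577 = -3.0148
z₀ = exp(-3.0148) = 0.04906 m

z₀ ≈ 0.049 m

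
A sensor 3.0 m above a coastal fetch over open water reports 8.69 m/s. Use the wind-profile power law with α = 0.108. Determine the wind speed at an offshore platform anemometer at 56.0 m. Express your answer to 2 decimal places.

11.92 m/s

Power-law profile: V₂ = V₁ · (z₂/z₁)^α
V₂ = 8.69 × (56.0/3.0)^0.108 = 8.69 × (18.6667)^0.108
    = 8.69 × 1.3718 = 11.9205 m/s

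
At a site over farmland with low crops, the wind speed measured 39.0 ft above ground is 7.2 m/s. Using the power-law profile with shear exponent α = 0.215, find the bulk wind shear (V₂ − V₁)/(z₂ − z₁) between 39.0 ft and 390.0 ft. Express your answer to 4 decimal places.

Power law: V₂ = V₁ · (z₂/z₁)^α = 7.2 × (10.0000)^0.215 = 11.8122 m/s
ΔV/Δz = (11.8122 − 7.2)/(390.0 − 39.0) = 4.6122/351.0000 = 0.01314 m/s/ft

0.0131 m/s/ft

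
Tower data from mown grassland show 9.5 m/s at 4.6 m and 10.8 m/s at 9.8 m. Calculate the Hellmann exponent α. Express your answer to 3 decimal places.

α ≈ 0.170

Power law: V₂/V₁ = (z₂/z₁)^α ⇒ α = ln(V₂/V₁) / ln(z₂/z₁)
α = ln(10.8/9.5) / ln(9.8/4.6) = ln(1.1368) / ln(2.1304)
  = 0.12825 / 0.75633 = 0.16958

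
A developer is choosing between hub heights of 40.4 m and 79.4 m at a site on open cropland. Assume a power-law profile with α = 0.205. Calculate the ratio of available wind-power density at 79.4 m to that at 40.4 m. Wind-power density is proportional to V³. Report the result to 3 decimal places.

Speed ratio: V_B/V_A = (z_B/z_A)^α = (79.4/40.4)^0.205 = (1.9653)^0.205 = 1.14856
Power-density ratio: P_B/P_A = (V_B/V_A)³ = (1.14856)³ = 1.51518

1.515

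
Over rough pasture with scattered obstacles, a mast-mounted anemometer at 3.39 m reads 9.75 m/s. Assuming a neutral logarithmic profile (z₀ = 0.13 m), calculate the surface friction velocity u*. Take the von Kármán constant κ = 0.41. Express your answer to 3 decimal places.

u* ≈ 1.226 m/s

Log law: V(z) = (u*/κ) · ln(z/z₀) ⇒ u* = κ · V / ln(z/z₀)
u* = 0.41 × 9.75 / ln(3.39/0.13) = 0.41 × 9.75 / 3.2611
   = 3.9975 / 3.2611 = 1.2258 m/s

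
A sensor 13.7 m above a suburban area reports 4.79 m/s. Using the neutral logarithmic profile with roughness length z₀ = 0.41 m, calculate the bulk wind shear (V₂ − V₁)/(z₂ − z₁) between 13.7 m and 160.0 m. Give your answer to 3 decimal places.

Log law: V₂ = V₁ · ln(z₂/z₀)/ln(z₁/z₀) = 4.79 × 5.9668/3.5090 = 8.1450 m/s
ΔV/Δz = (8.1450 − 4.79)/(160.0 − 13.7) = 3.3550/146.3000 = 0.02293 m/s/m

0.023 m/s/m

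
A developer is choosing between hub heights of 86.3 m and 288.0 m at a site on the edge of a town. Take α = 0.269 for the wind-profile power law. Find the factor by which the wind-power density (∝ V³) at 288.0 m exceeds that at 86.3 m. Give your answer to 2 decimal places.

2.64

Speed ratio: V_B/V_A = (z_B/z_A)^α = (288.0/86.3)^0.269 = (3.3372)^0.269 = 1.38290
Power-density ratio: P_B/P_A = (V_B/V_A)³ = (1.38290)³ = 2.64465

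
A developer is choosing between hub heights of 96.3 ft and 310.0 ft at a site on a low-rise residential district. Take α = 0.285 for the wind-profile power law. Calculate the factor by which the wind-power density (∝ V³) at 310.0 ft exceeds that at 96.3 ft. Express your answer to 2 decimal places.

2.72

Speed ratio: V_B/V_A = (z_B/z_A)^α = (310.0/96.3)^0.285 = (3.2191)^0.285 = 1.39542
Power-density ratio: P_B/P_A = (V_B/V_A)³ = (1.39542)³ = 2.71715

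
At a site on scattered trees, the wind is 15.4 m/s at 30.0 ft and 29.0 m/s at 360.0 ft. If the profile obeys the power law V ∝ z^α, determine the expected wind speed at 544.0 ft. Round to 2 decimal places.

32.22 m/s

First find α: α = ln(V₂/V₁)/ln(z₂/z₁) = ln(29.0/15.4)/ln(360.0/30.0) = 0.63293/2.48491 = 0.2547
Extrapolate from 360.0 ft to 544.0 ft: V₃ = 29.0 × (544.0/360.0)^0.2547 = 29.0 × 1.1109 = 32.2156 m/s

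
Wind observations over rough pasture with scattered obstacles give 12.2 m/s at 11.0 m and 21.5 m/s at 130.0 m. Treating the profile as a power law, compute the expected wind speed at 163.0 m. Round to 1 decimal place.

22.6 m/s

First find α: α = ln(V₂/V₁)/ln(z₂/z₁) = ln(21.5/12.2)/ln(130.0/11.0) = 0.56662/2.46964 = 0.2294
Extrapolate from 130.0 m to 163.0 m: V₃ = 21.5 × (163.0/130.0)^0.2294 = 21.5 × 1.0533 = 22.6453 m/s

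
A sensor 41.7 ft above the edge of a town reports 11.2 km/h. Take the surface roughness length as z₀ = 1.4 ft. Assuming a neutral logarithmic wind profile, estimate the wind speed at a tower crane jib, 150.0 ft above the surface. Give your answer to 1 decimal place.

Log law: V(z) ∝ ln(z/z₀), so V₂/V₁ = ln(z₂/z₀) / ln(z₁/z₀).
ln(150.0/1.4) = 4.6742, ln(41.7/1.4) = 3.3940
V₂ = 11.2 × 4.6742/3.3940 = 11.2 × 1.3772 = 15.4243 km/h

15.4 km/h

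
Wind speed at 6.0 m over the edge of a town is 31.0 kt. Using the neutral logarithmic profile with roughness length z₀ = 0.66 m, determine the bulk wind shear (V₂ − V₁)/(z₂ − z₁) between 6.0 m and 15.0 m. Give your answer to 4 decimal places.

Log law: V₂ = V₁ · ln(z₂/z₀)/ln(z₁/z₀) = 31.0 × 3.1236/2.2073 = 43.8688 kt
ΔV/Δz = (43.8688 − 31.0)/(15.0 − 6.0) = 12.8688/9.0000 = 1.42987 kt/m

1.4299 kt/m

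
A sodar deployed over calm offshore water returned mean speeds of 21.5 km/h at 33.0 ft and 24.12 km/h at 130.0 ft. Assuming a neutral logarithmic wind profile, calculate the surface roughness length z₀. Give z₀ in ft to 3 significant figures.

z₀ ≈ 0.000429 ft

Log law: V(z) ∝ ln(z/z₀). With r = V₁/V₂ = 21.5/24.12 = 0.89138,
r · ln(z₂/z₀) = ln(z₁/z₀) ⇒ ln z₀ = (ln z₁ − r·ln z₂)/(1 − r)
ln z₀ = (3.49651 − 0.89138×4.86753) / 0.10862 = -7.7543
z₀ = exp(-7.7543) = 0.0004289 ft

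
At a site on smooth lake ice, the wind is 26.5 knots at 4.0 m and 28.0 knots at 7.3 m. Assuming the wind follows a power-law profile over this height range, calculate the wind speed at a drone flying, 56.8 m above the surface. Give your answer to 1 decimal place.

First find α: α = ln(V₂/V₁)/ln(z₂/z₁) = ln(28.0/26.5)/ln(7.3/4.0) = 0.05506/0.60158 = 0.0915
Extrapolate from 7.3 m to 56.8 m: V₃ = 28.0 × (56.8/7.3)^0.0915 = 28.0 × 1.2066 = 33.7839 knots

33.8 knots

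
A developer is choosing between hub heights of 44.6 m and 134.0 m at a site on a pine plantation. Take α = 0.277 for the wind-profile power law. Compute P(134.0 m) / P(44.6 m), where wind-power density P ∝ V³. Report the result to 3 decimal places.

Speed ratio: V_B/V_A = (z_B/z_A)^α = (134.0/44.6)^0.277 = (3.0045)^0.277 = 1.35626
Power-density ratio: P_B/P_A = (V_B/V_A)³ = (1.35626)³ = 2.49475

2.495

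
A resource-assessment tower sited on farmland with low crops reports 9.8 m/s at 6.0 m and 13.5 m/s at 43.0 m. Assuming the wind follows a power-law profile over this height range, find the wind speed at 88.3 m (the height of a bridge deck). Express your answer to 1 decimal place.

First find α: α = ln(V₂/V₁)/ln(z₂/z₁) = ln(13.5/9.8)/ln(43.0/6.0) = 0.32031/1.96944 = 0.1626
Extrapolate from 43.0 m to 88.3 m: V₃ = 13.5 × (88.3/43.0)^0.1626 = 13.5 × 1.1241 = 15.1760 m/s

15.2 m/s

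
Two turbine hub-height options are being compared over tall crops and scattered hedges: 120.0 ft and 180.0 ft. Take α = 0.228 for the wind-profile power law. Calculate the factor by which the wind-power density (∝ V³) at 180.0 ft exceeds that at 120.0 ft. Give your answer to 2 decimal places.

1.32

Speed ratio: V_B/V_A = (z_B/z_A)^α = (180.0/120.0)^0.228 = (1.5000)^0.228 = 1.09685
Power-density ratio: P_B/P_A = (V_B/V_A)³ = (1.09685)³ = 1.31961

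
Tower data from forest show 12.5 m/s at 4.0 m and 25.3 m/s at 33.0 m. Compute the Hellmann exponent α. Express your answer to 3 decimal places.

α ≈ 0.334

Power law: V₂/V₁ = (z₂/z₁)^α ⇒ α = ln(V₂/V₁) / ln(z₂/z₁)
α = ln(25.3/12.5) / ln(33.0/4.0) = ln(2.0240) / ln(8.2500)
  = 0.70508 / 2.11021 = 0.33413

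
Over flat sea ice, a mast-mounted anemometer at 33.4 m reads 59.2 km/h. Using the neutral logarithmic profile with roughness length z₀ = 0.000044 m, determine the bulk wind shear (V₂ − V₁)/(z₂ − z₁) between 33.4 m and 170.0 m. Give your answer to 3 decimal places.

0.052 km/h/m

Log law: V₂ = V₁ · ln(z₂/z₀)/ln(z₁/z₀) = 59.2 × 15.1671/13.5399 = 66.3147 km/h
ΔV/Δz = (66.3147 − 59.2)/(170.0 − 33.4) = 7.1147/136.6000 = 0.05208 km/h/m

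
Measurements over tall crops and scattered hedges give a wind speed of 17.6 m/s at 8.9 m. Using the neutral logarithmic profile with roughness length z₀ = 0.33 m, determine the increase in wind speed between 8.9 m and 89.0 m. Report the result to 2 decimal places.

12.30 m/s

Log law: V₂ = V₁ · ln(z₂/z₀)/ln(z₁/z₀) = 17.6 × 5.5973/3.2947 = 29.9002 m/s
ΔV = 29.9002 − 17.6 = 12.3002 m/s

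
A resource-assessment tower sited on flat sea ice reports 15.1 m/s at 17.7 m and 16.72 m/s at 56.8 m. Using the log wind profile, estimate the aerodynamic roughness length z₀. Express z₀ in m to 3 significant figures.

Log law: V(z) ∝ ln(z/z₀). With r = V₁/V₂ = 15.1/16.72 = 0.90311,
r · ln(z₂/z₀) = ln(z₁/z₀) ⇒ ln z₀ = (ln z₁ − r·ln z₂)/(1 − r)
ln z₀ = (2.87356 − 0.90311×4.03954) / 0.09689 = -7.9944
z₀ = exp(-7.9944) = 0.0003373 m

z₀ ≈ 0.000337 m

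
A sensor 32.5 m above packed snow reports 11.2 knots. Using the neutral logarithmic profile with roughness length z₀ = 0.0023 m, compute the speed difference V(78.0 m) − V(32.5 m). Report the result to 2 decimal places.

Log law: V₂ = V₁ · ln(z₂/z₀)/ln(z₁/z₀) = 11.2 × 10.4316/9.5561 = 12.2261 knots
ΔV = 12.2261 − 11.2 = 1.0261 knots

1.03 knots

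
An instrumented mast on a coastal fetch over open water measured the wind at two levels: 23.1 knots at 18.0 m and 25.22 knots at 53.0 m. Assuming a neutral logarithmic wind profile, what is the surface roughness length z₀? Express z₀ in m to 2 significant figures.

z₀ ≈ 0.00014 m

Log law: V(z) ∝ ln(z/z₀). With r = V₁/V₂ = 23.1/25.22 = 0.91594,
r · ln(z₂/z₀) = ln(z₁/z₀) ⇒ ln z₀ = (ln z₁ − r·ln z₂)/(1 − r)
ln z₀ = (2.89037 − 0.91594×3.97029) / 0.08406 = -8.8767
z₀ = exp(-8.8767) = 0.0001396 m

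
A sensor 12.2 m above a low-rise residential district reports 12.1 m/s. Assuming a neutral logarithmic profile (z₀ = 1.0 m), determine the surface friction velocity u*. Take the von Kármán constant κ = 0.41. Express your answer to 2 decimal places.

u* ≈ 1.98 m/s

Log law: V(z) = (u*/κ) · ln(z/z₀) ⇒ u* = κ · V / ln(z/z₀)
u* = 0.41 × 12.1 / ln(12.2/1.0) = 0.41 × 12.1 / 2.5014
   = 4.9610 / 2.5014 = 1.9833 m/s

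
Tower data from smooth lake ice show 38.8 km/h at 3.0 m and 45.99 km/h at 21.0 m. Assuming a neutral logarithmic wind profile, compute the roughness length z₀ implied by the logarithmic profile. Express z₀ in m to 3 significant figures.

Log law: V(z) ∝ ln(z/z₀). With r = V₁/V₂ = 38.8/45.99 = 0.84366,
r · ln(z₂/z₀) = ln(z₁/z₀) ⇒ ln z₀ = (ln z₁ − r·ln z₂)/(1 − r)
ln z₀ = (1.09861 − 0.84366×3.04452) / 0.15634 = -9.4023
z₀ = exp(-9.4023) = 0.00008254 m

z₀ ≈ 0.0000825 m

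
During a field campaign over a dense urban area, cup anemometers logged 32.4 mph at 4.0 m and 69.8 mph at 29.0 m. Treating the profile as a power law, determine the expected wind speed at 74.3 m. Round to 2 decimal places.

100.50 mph

First find α: α = ln(V₂/V₁)/ln(z₂/z₁) = ln(69.8/32.4)/ln(29.0/4.0) = 0.76748/1.98100 = 0.3874
Extrapolate from 29.0 m to 74.3 m: V₃ = 69.8 × (74.3/29.0)^0.3874 = 69.8 × 1.4398 = 100.4965 mph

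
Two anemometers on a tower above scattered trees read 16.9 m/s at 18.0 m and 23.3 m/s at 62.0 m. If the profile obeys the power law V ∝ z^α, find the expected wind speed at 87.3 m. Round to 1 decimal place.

25.5 m/s

First find α: α = ln(V₂/V₁)/ln(z₂/z₁) = ln(23.3/16.9)/ln(62.0/18.0) = 0.32114/1.23676 = 0.2597
Extrapolate from 62.0 m to 87.3 m: V₃ = 23.3 × (87.3/62.0)^0.2597 = 23.3 × 1.0929 = 25.4652 m/s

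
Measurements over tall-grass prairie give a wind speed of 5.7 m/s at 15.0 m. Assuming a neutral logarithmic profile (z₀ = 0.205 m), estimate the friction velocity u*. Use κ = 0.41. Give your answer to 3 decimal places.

Log law: V(z) = (u*/κ) · ln(z/z₀) ⇒ u* = κ · V / ln(z/z₀)
u* = 0.41 × 5.7 / ln(15.0/0.205) = 0.41 × 5.7 / 4.2928
   = 2.3370 / 4.2928 = 0.5444 m/s

u* ≈ 0.544 m/s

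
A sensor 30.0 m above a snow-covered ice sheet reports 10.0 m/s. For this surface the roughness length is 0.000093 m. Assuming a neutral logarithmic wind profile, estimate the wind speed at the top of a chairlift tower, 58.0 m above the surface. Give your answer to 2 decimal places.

Log law: V(z) ∝ ln(z/z₀), so V₂/V₁ = ln(z₂/z₀) / ln(z₁/z₀).
ln(58.0/0.000093) = 13.3434, ln(30.0/0.000093) = 12.6841
V₂ = 10.0 × 13.3434/12.6841 = 10.0 × 1.0520 = 10.5197 m/s

10.52 m/s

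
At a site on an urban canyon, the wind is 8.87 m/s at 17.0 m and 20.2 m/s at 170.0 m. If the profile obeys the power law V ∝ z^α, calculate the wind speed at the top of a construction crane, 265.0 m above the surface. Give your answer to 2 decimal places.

23.67 m/s

First find α: α = ln(V₂/V₁)/ln(z₂/z₁) = ln(20.2/8.87)/ln(170.0/17.0) = 0.82301/2.30259 = 0.3574
Extrapolate from 170.0 m to 265.0 m: V₃ = 20.2 × (265.0/170.0)^0.3574 = 20.2 × 1.1720 = 23.6735 m/s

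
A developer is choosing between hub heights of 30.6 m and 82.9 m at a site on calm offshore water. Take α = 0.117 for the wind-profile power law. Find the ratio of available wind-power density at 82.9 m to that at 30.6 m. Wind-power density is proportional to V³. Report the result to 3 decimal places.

Speed ratio: V_B/V_A = (z_B/z_A)^α = (82.9/30.6)^0.117 = (2.7092)^0.117 = 1.12368
Power-density ratio: P_B/P_A = (V_B/V_A)³ = (1.12368)³ = 1.41881

1.419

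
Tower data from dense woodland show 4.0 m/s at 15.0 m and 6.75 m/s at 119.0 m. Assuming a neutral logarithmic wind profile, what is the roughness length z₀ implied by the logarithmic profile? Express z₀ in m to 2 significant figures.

z₀ ≈ 0.74 m

Log law: V(z) ∝ ln(z/z₀). With r = V₁/V₂ = 4.0/6.75 = 0.59259,
r · ln(z₂/z₀) = ln(z₁/z₀) ⇒ ln z₀ = (ln z₁ − r·ln z₂)/(1 − r)
ln z₀ = (2.70805 − 0.59259×4.77912) / 0.40741 = -0.3044
z₀ = exp(-0.3044) = 0.7376 m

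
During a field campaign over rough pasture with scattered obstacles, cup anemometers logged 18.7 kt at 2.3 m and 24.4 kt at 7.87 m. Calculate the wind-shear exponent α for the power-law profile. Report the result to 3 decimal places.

α ≈ 0.216

Power law: V₂/V₁ = (z₂/z₁)^α ⇒ α = ln(V₂/V₁) / ln(z₂/z₁)
α = ln(24.4/18.7) / ln(7.87/2.3) = ln(1.3048) / ln(3.4217)
  = 0.26606 / 1.23015 = 0.21628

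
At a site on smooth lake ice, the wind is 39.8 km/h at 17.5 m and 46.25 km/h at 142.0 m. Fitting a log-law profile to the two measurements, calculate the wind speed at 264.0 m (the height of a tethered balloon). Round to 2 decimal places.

Log law: V ∝ ln(z/z₀). From the pair, with r = V₁/V₂ = 0.86054,
ln z₀ = (ln z₁ − r·ln z₂)/(1 − r) = (2.8622 − 0.86054×4.9558)/0.13946 = -10.0566 → z₀ = 0.00004290 m
V₃ = V₁ · ln(z₃/z₀)/ln(z₁/z₀) = 39.8 × 15.6326/12.9188 = 48.1605 km/h

48.16 km/h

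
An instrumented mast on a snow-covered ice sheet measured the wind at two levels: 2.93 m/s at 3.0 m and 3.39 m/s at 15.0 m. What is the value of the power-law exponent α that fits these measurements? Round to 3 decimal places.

α ≈ 0.091

Power law: V₂/V₁ = (z₂/z₁)^α ⇒ α = ln(V₂/V₁) / ln(z₂/z₁)
α = ln(3.39/2.93) / ln(15.0/3.0) = ln(1.1570) / ln(5.0000)
  = 0.14583 / 1.60944 = 0.09061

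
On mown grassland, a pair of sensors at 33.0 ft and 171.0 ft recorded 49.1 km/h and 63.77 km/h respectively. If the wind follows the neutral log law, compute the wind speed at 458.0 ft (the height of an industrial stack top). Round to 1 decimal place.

Log law: V ∝ ln(z/z₀). From the pair, with r = V₁/V₂ = 0.76995,
ln z₀ = (ln z₁ − r·ln z₂)/(1 − r) = (3.4965 − 0.76995×5.1417)/0.23005 = -2.0098 → z₀ = 0.1340 ft
V₃ = V₁ · ln(z₃/z₀)/ln(z₁/z₀) = 49.1 × 8.1366/5.5063 = 72.5552 km/h

72.6 km/h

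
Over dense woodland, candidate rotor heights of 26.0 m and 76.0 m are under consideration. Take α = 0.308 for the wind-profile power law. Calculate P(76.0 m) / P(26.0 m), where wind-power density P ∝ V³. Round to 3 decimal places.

2.694

Speed ratio: V_B/V_A = (z_B/z_A)^α = (76.0/26.0)^0.308 = (2.9231)^0.308 = 1.39149
Power-density ratio: P_B/P_A = (V_B/V_A)³ = (1.39149)³ = 2.69424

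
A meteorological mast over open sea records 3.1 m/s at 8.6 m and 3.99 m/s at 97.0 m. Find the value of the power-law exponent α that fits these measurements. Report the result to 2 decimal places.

α ≈ 0.10

Power law: V₂/V₁ = (z₂/z₁)^α ⇒ α = ln(V₂/V₁) / ln(z₂/z₁)
α = ln(3.99/3.1) / ln(97.0/8.6) = ln(1.2871) / ln(11.2791)
  = 0.25239 / 2.42295 = 0.10417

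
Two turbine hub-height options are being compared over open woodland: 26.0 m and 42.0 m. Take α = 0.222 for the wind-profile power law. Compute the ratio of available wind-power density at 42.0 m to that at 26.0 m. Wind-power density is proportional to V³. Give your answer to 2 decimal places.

1.38

Speed ratio: V_B/V_A = (z_B/z_A)^α = (42.0/26.0)^0.222 = (1.6154)^0.222 = 1.11234
Power-density ratio: P_B/P_A = (V_B/V_A)³ = (1.11234)³ = 1.37630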